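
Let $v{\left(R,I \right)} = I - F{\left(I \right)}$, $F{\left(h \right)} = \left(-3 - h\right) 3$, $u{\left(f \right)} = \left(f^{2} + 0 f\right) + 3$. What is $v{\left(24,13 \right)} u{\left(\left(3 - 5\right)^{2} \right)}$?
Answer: $1159$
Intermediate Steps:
$u{\left(f \right)} = 3 + f^{2}$ ($u{\left(f \right)} = \left(f^{2} + 0\right) + 3 = f^{2} + 3 = 3 + f^{2}$)
$F{\left(h \right)} = -9 - 3 h$
$v{\left(R,I \right)} = 9 + 4 I$ ($v{\left(R,I \right)} = I - \left(-9 - 3 I\right) = I + \left(9 + 3 I\right) = 9 + 4 I$)
$v{\left(24,13 \right)} u{\left(\left(3 - 5\right)^{2} \right)} = \left(9 + 4 \cdot 13\right) \left(3 + \left(\left(3 - 5\right)^{2}\right)^{2}\right) = \left(9 + 52\right) \left(3 + \left(\left(-2\right)^{2}\right)^{2}\right) = 61 \left(3 + 4^{2}\right) = 61 \left(3 + 16\right) = 61 \cdot 19 = 1159$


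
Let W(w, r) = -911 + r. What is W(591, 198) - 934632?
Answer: -935345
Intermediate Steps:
W(591, 198) - 934632 = (-911 + 198) - 934632 = -713 - 934632 = -935345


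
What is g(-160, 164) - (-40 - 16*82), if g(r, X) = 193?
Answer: 1545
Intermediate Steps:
g(-160, 164) - (-40 - 16*82) = 193 - (-40 - 16*82) = 193 - (-40 - 1312) = 193 - 1*(-1352) = 193 + 1352 = 1545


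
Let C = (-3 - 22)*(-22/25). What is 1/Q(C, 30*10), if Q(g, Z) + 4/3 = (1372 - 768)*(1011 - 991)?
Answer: 3/36236 ≈ 8.2791e-5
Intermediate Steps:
C = 22 (C = -(-550)/25 = -25*(-22/25) = 22)
Q(g, Z) = 36236/3 (Q(g, Z) = -4/3 + (1372 - 768)*(1011 - 991) = -4/3 + 604*20 = -4/3 + 12080 = 36236/3)
1/Q(C, 30*10) = 1/(36236/3) = 3/36236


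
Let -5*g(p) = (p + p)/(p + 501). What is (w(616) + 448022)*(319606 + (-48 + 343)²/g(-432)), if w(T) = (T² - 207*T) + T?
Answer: 35748738881273/144 ≈ 2.4826e+11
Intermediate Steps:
g(p) = -2*p/(5*(501 + p)) (g(p) = -(p + p)/(5*(p + 501)) = -2*p/(5*(501 + p)))
w(T) = T² - 206*T
(w(616) + 448022)*(319606 + (-48 + 343)²/g(-432)) = (616*(-206 + 616) + 448022)*(319606 + (-48 + 343)²/((-2*(-432)/(2505 + 5*(-432))))) = (616*410 + 448022)*(319606 + 295²/((-2*(-432)/(2505 - 2160)))) = (252560 + 448022)*(319606 + 87025/((-2*(-432)/345))) = 700582*(319606 + 87025/((-2*(-432)*1/345))) = 700582*(319606 + 87025/(288/115)) = 700582*(319606 + 87025*(115/288)) = 700582*(319606 + 10007875/288) = 700582*(102054403/288) = 35748738881273/144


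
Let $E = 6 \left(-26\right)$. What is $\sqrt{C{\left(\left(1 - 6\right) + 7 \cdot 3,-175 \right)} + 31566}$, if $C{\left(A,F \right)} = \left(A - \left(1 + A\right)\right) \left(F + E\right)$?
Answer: $\sqrt{31897} \approx 178.6$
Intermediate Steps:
$E = -156$
$C{\left(A,F \right)} = 156 - F$ ($C{\left(A,F \right)} = \left(A - \left(1 + A\right)\right) \left(F - 156\right) = - (-156 + F) = 156 - F$)
$\sqrt{C{\left(\left(1 - 6\right) + 7 \cdot 3,-175 \right)} + 31566} = \sqrt{\left(156 - -175\right) + 31566} = \sqrt{\left(156 + 175\right) + 31566} = \sqrt{331 + 31566} = \sqrt{31897}$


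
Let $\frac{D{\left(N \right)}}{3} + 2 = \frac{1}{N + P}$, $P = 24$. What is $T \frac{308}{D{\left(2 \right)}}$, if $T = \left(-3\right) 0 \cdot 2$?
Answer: $0$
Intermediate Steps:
$D{\left(N \right)} = -6 + \frac{3}{24 + N}$ ($D{\left(N \right)} = -6 + \frac{3}{N + 24} = -6 + \frac{3}{24 + N}$)
$T = 0$ ($T = 0 \cdot 2 = 0$)
$T \frac{308}{D{\left(2 \right)}} = 0 \frac{308}{3 \frac{1}{24 + 2} \left(-47 - 4\right)} = 0 \frac{308}{3 \cdot \frac{1}{26} \left(-47 - 4\right)} = 0 \frac{308}{3 \cdot \frac{1}{26} \left(-51\right)} = 0 \frac{308}{- \frac{153}{26}} = 0 \cdot 308 \left(- \frac{26}{153}\right) = 0 \left(- \frac{8008}{153}\right) = 0$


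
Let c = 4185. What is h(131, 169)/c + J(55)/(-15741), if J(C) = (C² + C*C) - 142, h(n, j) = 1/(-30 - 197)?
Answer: -207873563/553847085 ≈ -0.37533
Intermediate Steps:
h(n, j) = -1/227 (h(n, j) = 1/(-227) = -1/227)
J(C) = -142 + 2*C² (J(C) = (C² + C²) - 142 = 2*C² - 142 = -142 + 2*C²)
h(131, 169)/c + J(55)/(-15741) = -1/227/4185 + (-142 + 2*55²)/(-15741) = -1/227*1/4185 + (-142 + 2*3025)*(-1/15741) = -1/949995 + (-142 + 6050)*(-1/15741) = -1/949995 + 5908*(-1/15741) = -1/949995 - 5908/15741 = -207873563/553847085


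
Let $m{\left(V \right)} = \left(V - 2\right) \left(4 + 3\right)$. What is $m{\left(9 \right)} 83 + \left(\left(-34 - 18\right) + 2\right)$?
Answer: $4017$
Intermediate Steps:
$m{\left(V \right)} = -14 + 7 V$ ($m{\left(V \right)} = \left(-2 + V\right) 7 = -14 + 7 V$)
$m{\left(9 \right)} 83 + \left(\left(-34 - 18\right) + 2\right) = \left(-14 + 7 \cdot 9\right) 83 + \left(\left(-34 - 18\right) + 2\right) = \left(-14 + 63\right) 83 + \left(-52 + 2\right) = 49 \cdot 83 - 50 = 4067 - 50 = 4017$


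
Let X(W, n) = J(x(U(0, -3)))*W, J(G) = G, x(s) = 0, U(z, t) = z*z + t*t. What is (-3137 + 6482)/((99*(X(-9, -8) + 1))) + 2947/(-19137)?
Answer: 2360056/70169 ≈ 33.634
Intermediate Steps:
U(z, t) = t² + z² (U(z, t) = z² + t² = t² + z²)
X(W, n) = 0 (X(W, n) = 0*W = 0)
(-3137 + 6482)/((99*(X(-9, -8) + 1))) + 2947/(-19137) = (-3137 + 6482)/((99*(0 + 1))) + 2947/(-19137) = 3345/((99*1)) + 2947*(-1/19137) = 3345/99 - 2947/19137 = 3345*(1/99) - 2947/19137 = 1115/33 - 2947/19137 = 2360056/70169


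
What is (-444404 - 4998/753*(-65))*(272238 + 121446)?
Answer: -43871008787976/251 ≈ -1.7478e+11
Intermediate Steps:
(-444404 - 4998/753*(-65))*(272238 + 121446) = (-444404 - 4998*1/753*(-65))*393684 = (-444404 - 1666/251*(-65))*393684 = (-444404 + 108290/251)*393684 = -111437114/251*393684 = -43871008787976/251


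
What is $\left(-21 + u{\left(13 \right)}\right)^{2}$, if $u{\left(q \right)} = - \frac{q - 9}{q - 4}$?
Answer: $\frac{37249}{81} \approx 459.86$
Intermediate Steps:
$u{\left(q \right)} = - \frac{-9 + q}{-4 + q}$
$\left(-21 + u{\left(13 \right)}\right)^{2} = \left(-21 + \frac{9 - 13}{-4 + 13}\right)^{2} = \left(-21 + \frac{9 - 13}{9}\right)^{2} = \left(-21 + \frac{1}{9} \left(-4\right)\right)^{2} = \left(-21 - \frac{4}{9}\right)^{2} = \left(- \frac{193}{9}\right)^{2} = \frac{37249}{81}$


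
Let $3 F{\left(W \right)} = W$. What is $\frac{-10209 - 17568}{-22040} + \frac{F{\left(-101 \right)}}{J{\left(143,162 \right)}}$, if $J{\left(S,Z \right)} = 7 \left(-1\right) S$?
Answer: $\frac{85640371}{66186120} \approx 1.2939$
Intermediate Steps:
$J{\left(S,Z \right)} = - 7 S$
$F{\left(W \right)} = \frac{W}{3}$
$\frac{-10209 - 17568}{-22040} + \frac{F{\left(-101 \right)}}{J{\left(143,162 \right)}} = \frac{-10209 - 17568}{-22040} + \frac{\frac{1}{3} \left(-101\right)}{\left(-7\right) 143} = \left(-10209 - 17568\right) \left(- \frac{1}{22040}\right) - \frac{101}{3 \left(-1001\right)} = \left(-27777\right) \left(- \frac{1}{22040}\right) - - \frac{101}{3003} = \frac{27777}{22040} + \frac{101}{3003} = \frac{85640371}{66186120}$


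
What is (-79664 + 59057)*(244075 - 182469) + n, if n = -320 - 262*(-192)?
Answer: -1269464858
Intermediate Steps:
n = 49984 (n = -320 + 50304 = 49984)
(-79664 + 59057)*(244075 - 182469) + n = (-79664 + 59057)*(244075 - 182469) + 49984 = -20607*61606 + 49984 = -1269514842 + 49984 = -1269464858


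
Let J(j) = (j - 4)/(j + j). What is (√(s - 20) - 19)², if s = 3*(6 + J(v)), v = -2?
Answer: (38 - √10)²/4 ≈ 303.42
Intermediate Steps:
J(j) = (-4 + j)/(2*j) (J(j) = (-4 + j)/((2*j)) = (-4 + j)*(1/(2*j)) = (-4 + j)/(2*j))
s = 45/2 (s = 3*(6 + (½)*(-4 - 2)/(-2)) = 3*(6 + (½)*(-½)*(-6)) = 3*(6 + 3/2) = 3*(15/2) = 45/2 ≈ 22.500)
(√(s - 20) - 19)² = (√(45/2 - 20) - 19)² = (√(5/2) - 19)² = (√10/2 - 19)² = (-19 + √10/2)²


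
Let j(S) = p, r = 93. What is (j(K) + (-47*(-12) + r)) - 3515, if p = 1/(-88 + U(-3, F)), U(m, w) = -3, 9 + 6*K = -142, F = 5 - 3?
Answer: -260079/91 ≈ -2858.0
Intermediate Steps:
F = 2
K = -151/6 (K = -3/2 + (⅙)*(-142) = -3/2 - 71/3 = -151/6 ≈ -25.167)
p = -1/91 (p = 1/(-88 - 3) = 1/(-91) = -1/91 ≈ -0.010989)
j(S) = -1/91
(j(K) + (-47*(-12) + r)) - 3515 = (-1/91 + (-47*(-12) + 93)) - 3515 = (-1/91 + (564 + 93)) - 3515 = (-1/91 + 657) - 3515 = 59786/91 - 3515 = -260079/91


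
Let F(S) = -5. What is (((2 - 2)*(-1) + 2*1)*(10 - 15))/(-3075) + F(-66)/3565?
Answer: 811/438495 ≈ 0.0018495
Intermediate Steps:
(((2 - 2)*(-1) + 2*1)*(10 - 15))/(-3075) + F(-66)/3565 = (((2 - 2)*(-1) + 2*1)*(10 - 15))/(-3075) - 5/3565 = ((0*(-1) + 2)*(-5))*(-1/3075) - 5*1/3565 = ((0 + 2)*(-5))*(-1/3075) - 1/713 = (2*(-5))*(-1/3075) - 1/713 = -10*(-1/3075) - 1/713 = 2/615 - 1/713 = 811/438495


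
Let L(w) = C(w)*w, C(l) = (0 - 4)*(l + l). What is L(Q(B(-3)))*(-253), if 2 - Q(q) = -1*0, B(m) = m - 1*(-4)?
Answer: 8096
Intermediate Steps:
B(m) = 4 + m (B(m) = m + 4 = 4 + m)
C(l) = -8*l
Q(q) = 2 (Q(q) = 2 - (-1)*0 = 2 - 1*0 = 2 + 0 = 2)
L(w) = -8*w**2 (L(w) = (-8*w)*w = -8*w**2)
L(Q(B(-3)))*(-253) = -8*2**2*(-253) = -8*4*(-253) = -32*(-253) = 8096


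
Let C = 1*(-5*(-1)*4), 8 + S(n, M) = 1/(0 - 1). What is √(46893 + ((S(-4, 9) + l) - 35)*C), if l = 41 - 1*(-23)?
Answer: √47293 ≈ 217.47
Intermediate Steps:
l = 64 (l = 41 + 23 = 64)
S(n, M) = -9 (S(n, M) = -8 + 1/(0 - 1) = -8 + 1/(-1) = -8 - 1 = -9)
C = 20 (C = 1*(5*4) = 1*20 = 20)
√(46893 + ((S(-4, 9) + l) - 35)*C) = √(46893 + ((-9 + 64) - 35)*20) = √(46893 + (55 - 35)*20) = √(46893 + 20*20) = √(46893 + 400) = √47293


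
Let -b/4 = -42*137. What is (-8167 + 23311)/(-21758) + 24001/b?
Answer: 86829727/250391064 ≈ 0.34678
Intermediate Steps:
b = 23016 (b = -(-168)*137 = -4*(-5754) = 23016)
(-8167 + 23311)/(-21758) + 24001/b = (-8167 + 23311)/(-21758) + 24001/23016 = 15144*(-1/21758) + 24001*(1/23016) = -7572/10879 + 24001/23016 = 86829727/250391064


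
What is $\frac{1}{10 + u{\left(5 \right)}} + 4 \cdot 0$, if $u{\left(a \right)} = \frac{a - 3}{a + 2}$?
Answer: $\frac{7}{72} \approx 0.097222$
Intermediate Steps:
$u{\left(a \right)} = \frac{-3 + a}{2 + a}$
$\frac{1}{10 + u{\left(5 \right)}} + 4 \cdot 0 = \frac{1}{10 + \frac{-3 + 5}{2 + 5}} + 4 \cdot 0 = \frac{1}{10 + \frac{1}{7} \cdot 2} + 0 = \frac{1}{10 + \frac{2}{7}} + 0 = \frac{1}{\frac{72}{7}} + 0 = \frac{7}{72} + 0 = \frac{7}{72}$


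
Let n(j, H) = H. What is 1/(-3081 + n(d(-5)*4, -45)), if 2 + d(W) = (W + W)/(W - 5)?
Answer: -1/3126 ≈ -0.00031990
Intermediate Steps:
d(W) = -2 + 2*W/(-5 + W) (d(W) = -2 + (W + W)/(W - 5) = -2 + (2*W)/(-5 + W) = -2 + 2*W/(-5 + W))
1/(-3081 + n(d(-5)*4, -45)) = 1/(-3081 - 45) = 1/(-3126) = -1/3126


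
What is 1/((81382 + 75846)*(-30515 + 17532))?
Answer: -1/2041291124 ≈ -4.8989e-10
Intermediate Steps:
1/((81382 + 75846)*(-30515 + 17532)) = 1/(157228*(-12983)) = (1/157228)*(-1/12983) = -1/2041291124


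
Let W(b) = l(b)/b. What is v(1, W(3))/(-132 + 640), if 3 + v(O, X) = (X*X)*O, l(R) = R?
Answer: -1/254 ≈ -0.0039370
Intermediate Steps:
W(b) = 1 (W(b) = b/b = 1)
v(O, X) = -3 + O*X**2 (v(O, X) = -3 + (X*X)*O = -3 + X**2*O = -3 + O*X**2)
v(1, W(3))/(-132 + 640) = (-3 + 1*1**2)/(-132 + 640) = (-3 + 1*1)/508 = (-3 + 1)/508 = (1/508)*(-2) = -1/254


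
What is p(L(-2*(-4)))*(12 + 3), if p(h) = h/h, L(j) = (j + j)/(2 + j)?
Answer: 15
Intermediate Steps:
L(j) = 2*j/(2 + j) (L(j) = (2*j)/(2 + j) = 2*j/(2 + j))
p(h) = 1
p(L(-2*(-4)))*(12 + 3) = 1*(12 + 3) = 1*15 = 15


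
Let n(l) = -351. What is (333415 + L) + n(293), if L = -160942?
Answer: 172122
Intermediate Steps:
(333415 + L) + n(293) = (333415 - 160942) - 351 = 172473 - 351 = 172122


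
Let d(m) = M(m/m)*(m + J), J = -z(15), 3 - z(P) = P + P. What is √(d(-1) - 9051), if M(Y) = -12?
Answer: I*√9363 ≈ 96.763*I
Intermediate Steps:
z(P) = 3 - 2*P (z(P) = 3 - (P + P) = 3 - 2*P)
J = 27 (J = -(3 - 2*15) = -(3 - 30) = -1*(-27) = 27)
d(m) = -324 - 12*m (d(m) = -12*(m + 27) = -12*(27 + m) = -324 - 12*m)
√(d(-1) - 9051) = √((-324 - 12*(-1)) - 9051) = √((-324 + 12) - 9051) = √(-312 - 9051) = √(-9363) = I*√9363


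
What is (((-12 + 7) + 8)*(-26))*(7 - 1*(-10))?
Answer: -1326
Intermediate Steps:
(((-12 + 7) + 8)*(-26))*(7 - 1*(-10)) = ((-5 + 8)*(-26))*(7 + 10) = (3*(-26))*17 = -78*17 = -1326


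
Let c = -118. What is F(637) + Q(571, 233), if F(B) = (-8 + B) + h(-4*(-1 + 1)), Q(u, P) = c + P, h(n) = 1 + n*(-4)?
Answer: 745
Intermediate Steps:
h(n) = 1 - 4*n
Q(u, P) = -118 + P
F(B) = -7 + B (F(B) = (-8 + B) + (1 - (-16)*(-1 + 1)) = (-8 + B) + (1 - (-16)*0) = (-8 + B) + (1 - 4*0) = (-8 + B) + (1 + 0) = (-8 + B) + 1 = -7 + B)
F(637) + Q(571, 233) = (-7 + 637) + (-118 + 233) = 630 + 115 = 745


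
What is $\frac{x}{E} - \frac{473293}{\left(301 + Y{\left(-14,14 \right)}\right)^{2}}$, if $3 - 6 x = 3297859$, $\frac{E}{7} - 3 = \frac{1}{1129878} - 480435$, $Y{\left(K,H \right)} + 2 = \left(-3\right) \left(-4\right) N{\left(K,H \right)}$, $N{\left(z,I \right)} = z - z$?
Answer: $- \frac{75778319427683779}{14769849152349655} \approx -5.1306$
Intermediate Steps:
$N{\left(z,I \right)} = 0$
$Y{\left(K,H \right)} = -2$ ($Y{\left(K,H \right)} = -2 + \left(-3\right) \left(-4\right) 0 = -2 + 12 \cdot 0 = -2 + 0 = -2$)
$E = - \frac{3799806831065}{1129878}$ ($E = 21 + 7 \left(\frac{1}{1129878} - 480435\right) = 21 + 7 \left(- \frac{542832936929}{1129878}\right) = 21 - \frac{3799830558503}{1129878} = - \frac{3799806831065}{1129878} \approx -3.363 \cdot 10^{6}$)
$x = - \frac{1648928}{3}$ ($x = \frac{1}{2} - \frac{3297859}{6} = - \frac{1648928}{3} \approx -5.4964 \cdot 10^{5}$)
$\frac{x}{E} - \frac{473293}{\left(301 + Y{\left(-14,14 \right)}\right)^{2}} = - \frac{1648928}{3 \left(- \frac{3799806831065}{1129878}\right)} - \frac{473293}{\left(301 - 2\right)^{2}} = \left(- \frac{1648928}{3}\right) \left(- \frac{1129878}{3799806831065}\right) - \frac{473293}{299^{2}} = \frac{621029156928}{3799806831065} - \frac{473293}{89401} = - \frac{75778319427683779}{14769849152349655}$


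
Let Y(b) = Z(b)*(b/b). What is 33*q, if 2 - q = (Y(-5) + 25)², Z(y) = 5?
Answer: -29634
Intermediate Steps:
Y(b) = 5 (Y(b) = 5*(b/b) = 5*1 = 5)
q = -898 (q = 2 - (5 + 25)² = 2 - 1*30² = 2 - 1*900 = 2 - 900 = -898)
33*q = 33*(-898) = -29634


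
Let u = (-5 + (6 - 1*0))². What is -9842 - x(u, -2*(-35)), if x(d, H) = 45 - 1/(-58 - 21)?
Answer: -781074/79 ≈ -9887.0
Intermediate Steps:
u = 1 (u = (-5 + (6 + 0))² = (-5 + 6)² = 1² = 1)
x(d, H) = 3556/79 (x(d, H) = 45 - 1/(-79) = 45 - 1*(-1/79) = 45 + 1/79 = 3556/79)
-9842 - x(u, -2*(-35)) = -9842 - 1*3556/79 = -9842 - 3556/79 = -781074/79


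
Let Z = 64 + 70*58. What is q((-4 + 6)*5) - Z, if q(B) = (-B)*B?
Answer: -4224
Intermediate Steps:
Z = 4124 (Z = 64 + 4060 = 4124)
q(B) = -B²
q((-4 + 6)*5) - Z = -((-4 + 6)*5)² - 1*4124 = -(2*5)² - 4124 = -1*10² - 4124 = -1*100 - 4124 = -100 - 4124 = -4224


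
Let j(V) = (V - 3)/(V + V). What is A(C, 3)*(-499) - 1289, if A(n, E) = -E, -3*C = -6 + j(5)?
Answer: 208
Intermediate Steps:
j(V) = (-3 + V)/(2*V) (j(V) = (-3 + V)/((2*V)) = (-3 + V)*(1/(2*V)) = (-3 + V)/(2*V))
C = 29/15 (C = -(-6 + (½)*(-3 + 5)/5)/3 = -(-6 + (½)*(⅕)*2)/3 = -(-6 + ⅕)/3 = -⅓*(-29/5) = 29/15 ≈ 1.9333)
A(C, 3)*(-499) - 1289 = -1*3*(-499) - 1289 = -3*(-499) - 1289 = 1497 - 1289 = 208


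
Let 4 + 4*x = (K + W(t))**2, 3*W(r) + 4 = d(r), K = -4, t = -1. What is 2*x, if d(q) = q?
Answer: 253/18 ≈ 14.056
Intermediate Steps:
W(r) = -4/3 + r/3
x = 253/36 (x = -1 + (-4 + (-4/3 + (1/3)*(-1)))**2/4 = -1 + (-4 + (-4/3 - 1/3))**2/4 = -1 + (-4 - 5/3)**2/4 = -1 + (-17/3)**2/4 = -1 + (1/4)*(289/9) = -1 + 289/36 = 253/36 ≈ 7.0278)
2*x = 2*(253/36) = 253/18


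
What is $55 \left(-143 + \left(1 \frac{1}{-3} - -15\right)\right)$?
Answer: $- \frac{21175}{3} \approx -7058.3$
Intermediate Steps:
$55 \left(-143 + \left(1 \frac{1}{-3} - -15\right)\right) = 55 \left(-143 + \left(1 \left(- \frac{1}{3}\right) + 15\right)\right) = 55 \left(-143 + \left(- \frac{1}{3} + 15\right)\right) = 55 \left(-143 + \frac{44}{3}\right) = 55 \left(- \frac{385}{3}\right) = - \frac{21175}{3}$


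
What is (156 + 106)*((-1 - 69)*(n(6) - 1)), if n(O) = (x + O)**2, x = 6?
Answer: -2622620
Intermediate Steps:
n(O) = (6 + O)**2
(156 + 106)*((-1 - 69)*(n(6) - 1)) = (156 + 106)*((-1 - 69)*((6 + 6)**2 - 1)) = 262*(-70*(12**2 - 1)) = 262*(-70*(144 - 1)) = 262*(-70*143) = 262*(-10010) = -2622620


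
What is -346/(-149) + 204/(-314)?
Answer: 39124/23393 ≈ 1.6725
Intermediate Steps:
-346/(-149) + 204/(-314) = -346*(-1/149) + 204*(-1/314) = 346/149 - 102/157 = 39124/23393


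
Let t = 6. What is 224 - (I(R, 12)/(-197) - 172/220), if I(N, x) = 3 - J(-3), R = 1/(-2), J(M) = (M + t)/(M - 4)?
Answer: 17049897/75845 ≈ 224.80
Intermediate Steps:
J(M) = (6 + M)/(-4 + M) (J(M) = (M + 6)/(M - 4) = (6 + M)/(-4 + M))
R = -½ ≈ -0.50000
I(N, x) = 24/7 (I(N, x) = 3 - (6 - 3)/(-4 - 3) = 3 - 3/(-7) = 3 - (-1)*3/7 = 3 - 1*(-3/7) = 3 + 3/7 = 24/7)
224 - (I(R, 12)/(-197) - 172/220) = 224 - ((24/7)/(-197) - 172/220) = 224 - ((24/7)*(-1/197) - 172*1/220) = 224 - (-24/1379 - 43/55) = 224 - 1*(-60617/75845) = 224 + 60617/75845 = 17049897/75845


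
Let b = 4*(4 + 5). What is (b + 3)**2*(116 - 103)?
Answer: 19773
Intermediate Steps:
b = 36 (b = 4*9 = 36)
(b + 3)**2*(116 - 103) = (36 + 3)**2*(116 - 103) = 39**2*13 = 1521*13 = 19773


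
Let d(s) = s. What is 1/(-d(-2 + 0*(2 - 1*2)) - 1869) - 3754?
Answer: -7008719/1867 ≈ -3754.0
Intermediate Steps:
1/(-d(-2 + 0*(2 - 1*2)) - 1869) - 3754 = 1/(-(-2 + 0*(2 - 1*2)) - 1869) - 3754 = 1/(-(-2 + 0*(2 - 2)) - 1869) - 3754 = 1/(-(-2 + 0*0) - 1869) - 3754 = 1/(-(-2 + 0) - 1869) - 3754 = 1/(-1*(-2) - 1869) - 3754 = 1/(2 - 1869) - 3754 = 1/(-1867) - 3754 = -1/1867 - 3754 = -7008719/1867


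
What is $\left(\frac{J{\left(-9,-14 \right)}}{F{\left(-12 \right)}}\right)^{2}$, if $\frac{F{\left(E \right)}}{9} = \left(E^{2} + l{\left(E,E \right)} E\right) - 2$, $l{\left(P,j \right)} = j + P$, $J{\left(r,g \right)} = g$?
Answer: $\frac{49}{3744225} \approx 1.3087 \cdot 10^{-5}$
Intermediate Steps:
$l{\left(P,j \right)} = P + j$
$F{\left(E \right)} = -18 + 27 E^{2}$ ($F{\left(E \right)} = 9 \left(\left(E^{2} + \left(E + E\right) E\right) - 2\right) = 9 \left(\left(E^{2} + 2 E E\right) - 2\right) = 9 \left(\left(E^{2} + 2 E^{2}\right) - 2\right) = 9 \left(3 E^{2} - 2\right) = 9 \left(-2 + 3 E^{2}\right) = -18 + 27 E^{2}$)
$\left(\frac{J{\left(-9,-14 \right)}}{F{\left(-12 \right)}}\right)^{2} = \left(- \frac{14}{-18 + 27 \left(-12\right)^{2}}\right)^{2} = \left(- \frac{14}{-18 + 27 \cdot 144}\right)^{2} = \left(- \frac{14}{-18 + 3888}\right)^{2} = \left(- \frac{14}{3870}\right)^{2} = \left(\left(-14\right) \frac{1}{3870}\right)^{2} = \left(- \frac{7}{1935}\right)^{2} = \frac{49}{3744225}$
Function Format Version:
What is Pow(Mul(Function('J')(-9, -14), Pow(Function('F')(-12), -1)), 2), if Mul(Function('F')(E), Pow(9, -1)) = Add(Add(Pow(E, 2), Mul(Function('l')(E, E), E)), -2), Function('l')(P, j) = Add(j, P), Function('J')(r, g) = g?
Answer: Rational(49, 3744225) ≈ 1.3087e-5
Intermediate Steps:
Function('l')(P, j) = Add(P, j)
Function('F')(E) = Add(-18, Mul(27, Pow(E, 2))) (Function('F')(E) = Mul(9, Add(Add(Pow(E, 2), Mul(Add(E, E), E)), -2)) = Mul(9, Add(Add(Pow(E, 2), Mul(Mul(2, E), E)), -2)) = Mul(9, Add(Add(Pow(E, 2), Mul(2, Pow(E, 2))), -2)) = Mul(9, Add(Mul(3, Pow(E, 2)), -2)) = Mul(9, Add(-2, Mul(3, Pow(E, 2)))) = Add(-18, Mul(27, Pow(E, 2))))
Pow(Mul(Function('J')(-9, -14), Pow(Function('F')(-12), -1)), 2) = Pow(Mul(-14, Pow(Add(-18, Mul(27, Pow(-12, 2))), -1)), 2) = Pow(Mul(-14, Pow(Add(-18, Mul(27, 144)), -1)), 2) = Pow(Mul(-14, Pow(Add(-18, 3888), -1)), 2) = Pow(Mul(-14, Pow(3870, -1)), 2) = Pow(Mul(-14, Rational(1, 3870)), 2) = Pow(Rational(-7, 1935), 2) = Rational(49, 3744225)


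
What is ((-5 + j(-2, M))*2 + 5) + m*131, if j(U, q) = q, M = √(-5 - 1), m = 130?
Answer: 17025 + 2*I*√6 ≈ 17025.0 + 4.899*I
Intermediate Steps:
M = I*√6 (M = √(-6) = I*√6 ≈ 2.4495*I)
((-5 + j(-2, M))*2 + 5) + m*131 = ((-5 + I*√6)*2 + 5) + 130*131 = ((-10 + 2*I*√6) + 5) + 17030 = (-5 + 2*I*√6) + 17030 = 17025 + 2*I*√6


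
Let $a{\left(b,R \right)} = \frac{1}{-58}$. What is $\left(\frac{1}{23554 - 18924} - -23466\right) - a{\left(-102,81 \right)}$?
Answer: $\frac{1575391082}{67135} \approx 23466.0$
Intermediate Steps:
$a{\left(b,R \right)} = - \frac{1}{58}$
$\left(\frac{1}{23554 - 18924} - -23466\right) - a{\left(-102,81 \right)} = \left(\frac{1}{23554 - 18924} - -23466\right) - - \frac{1}{58} = \left(\frac{1}{4630} + 23466\right) + \frac{1}{58} = \frac{108647581}{4630} + \frac{1}{58} = \frac{1575391082}{67135}$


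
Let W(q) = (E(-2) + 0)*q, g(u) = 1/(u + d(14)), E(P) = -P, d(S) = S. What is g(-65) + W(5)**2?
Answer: 5099/51 ≈ 99.980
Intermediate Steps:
g(u) = 1/(14 + u) (g(u) = 1/(u + 14) = 1/(14 + u))
W(q) = 2*q (W(q) = (-1*(-2) + 0)*q = (2 + 0)*q = 2*q)
g(-65) + W(5)**2 = 1/(14 - 65) + (2*5)**2 = 1/(-51) + 10**2 = -1/51 + 100 = 5099/51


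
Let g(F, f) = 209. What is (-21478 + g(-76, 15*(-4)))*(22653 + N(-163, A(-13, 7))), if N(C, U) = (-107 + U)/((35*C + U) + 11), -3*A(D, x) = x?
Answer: -8233600937705/17089 ≈ -4.8181e+8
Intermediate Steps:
A(D, x) = -x/3
N(C, U) = (-107 + U)/(11 + U + 35*C) (N(C, U) = (-107 + U)/((U + 35*C) + 11) = (-107 + U)/(11 + U + 35*C))
(-21478 + g(-76, 15*(-4)))*(22653 + N(-163, A(-13, 7))) = (-21478 + 209)*(22653 + (-107 - ⅓*7)/(11 - ⅓*7 + 35*(-163))) = -21269*(22653 + (-107 - 7/3)/(11 - 7/3 - 5705)) = -21269*(22653 - 328/3/(-17089/3)) = -21269*(22653 - 3/17089*(-328/3)) = -21269*(22653 + 328/17089) = -21269*387117445/17089 = -8233600937705/17089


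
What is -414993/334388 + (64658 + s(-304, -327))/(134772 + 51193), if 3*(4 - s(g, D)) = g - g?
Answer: -4273228953/4783420340 ≈ -0.89334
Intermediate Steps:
s(g, D) = 4 (s(g, D) = 4 - (g - g)/3 = 4 - ⅓*0 = 4 + 0 = 4)
-414993/334388 + (64658 + s(-304, -327))/(134772 + 51193) = -414993/334388 + (64658 + 4)/(134772 + 51193) = -414993*1/334388 + 64662/185965 = -414993/334388 + 64662*(1/185965) = -414993/334388 + 4974/14305 = -4273228953/4783420340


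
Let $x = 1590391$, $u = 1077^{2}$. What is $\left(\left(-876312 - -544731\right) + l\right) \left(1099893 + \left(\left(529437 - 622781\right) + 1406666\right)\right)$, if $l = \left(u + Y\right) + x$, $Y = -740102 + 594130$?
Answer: $5484675415905$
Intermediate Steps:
$u = 1159929$
$Y = -145972$
$l = 2604348$ ($l = \left(1159929 - 145972\right) + 1590391 = 1013957 + 1590391 = 2604348$)
$\left(\left(-876312 - -544731\right) + l\right) \left(1099893 + \left(\left(529437 - 622781\right) + 1406666\right)\right) = \left(\left(-876312 - -544731\right) + 2604348\right) \left(1099893 + \left(\left(529437 - 622781\right) + 1406666\right)\right) = \left(\left(-876312 + 544731\right) + 2604348\right) \left(1099893 + \left(-93344 + 1406666\right)\right) = \left(-331581 + 2604348\right) \left(1099893 + 1313322\right) = 2272767 \cdot 2413215 = 5484675415905$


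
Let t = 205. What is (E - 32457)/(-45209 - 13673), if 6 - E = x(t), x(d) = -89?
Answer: 16181/29441 ≈ 0.54961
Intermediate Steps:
E = 95 (E = 6 - 1*(-89) = 6 + 89 = 95)
(E - 32457)/(-45209 - 13673) = (95 - 32457)/(-45209 - 13673) = -32362/(-58882) = -32362*(-1/58882) = 16181/29441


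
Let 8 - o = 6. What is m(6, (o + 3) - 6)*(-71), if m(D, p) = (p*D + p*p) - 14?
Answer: 1349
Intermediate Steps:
o = 2 (o = 8 - 1*6 = 8 - 6 = 2)
m(D, p) = -14 + p² + D*p (m(D, p) = (D*p + p²) - 14 = (p² + D*p) - 14 = -14 + p² + D*p)
m(6, (o + 3) - 6)*(-71) = (-14 + ((2 + 3) - 6)² + 6*((2 + 3) - 6))*(-71) = (-14 + (5 - 6)² + 6*(5 - 6))*(-71) = (-14 + (-1)² + 6*(-1))*(-71) = (-14 + 1 - 6)*(-71) = -19*(-71) = 1349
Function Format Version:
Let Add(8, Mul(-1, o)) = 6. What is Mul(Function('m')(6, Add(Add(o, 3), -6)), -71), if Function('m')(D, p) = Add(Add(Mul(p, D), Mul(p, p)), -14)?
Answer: 1349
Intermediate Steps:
o = 2 (o = Add(8, Mul(-1, 6)) = Add(8, -6) = 2)
Function('m')(D, p) = Add(-14, Pow(p, 2), Mul(D, p)) (Function('m')(D, p) = Add(Add(Mul(D, p), Pow(p, 2)), -14) = Add(Add(Pow(p, 2), Mul(D, p)), -14) = Add(-14, Pow(p, 2), Mul(D, p)))
Mul(Function('m')(6, Add(Add(o, 3), -6)), -71) = Mul(Add(-14, Pow(Add(Add(2, 3), -6), 2), Mul(6, Add(Add(2, 3), -6))), -71) = Mul(Add(-14, Pow(Add(5, -6), 2), Mul(6, Add(5, -6))), -71) = Mul(Add(-14, Pow(-1, 2), Mul(6, -1)), -71) = Mul(Add(-14, 1, -6), -71) = Mul(-19, -71) = 1349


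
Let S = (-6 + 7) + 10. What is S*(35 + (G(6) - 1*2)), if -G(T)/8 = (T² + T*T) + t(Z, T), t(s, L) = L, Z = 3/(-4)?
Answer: -6501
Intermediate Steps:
Z = -¾ (Z = 3*(-¼) = -¾ ≈ -0.75000)
S = 11 (S = 1 + 10 = 11)
G(T) = -16*T² - 8*T (G(T) = -8*((T² + T*T) + T) = -8*((T² + T²) + T) = -8*(2*T² + T) = -8*(T + 2*T²) = -16*T² - 8*T)
S*(35 + (G(6) - 1*2)) = 11*(35 + (8*6*(-1 - 2*6) - 1*2)) = 11*(35 + (8*6*(-1 - 12) - 2)) = 11*(35 + (8*6*(-13) - 2)) = 11*(35 + (-624 - 2)) = 11*(35 - 626) = 11*(-591) = -6501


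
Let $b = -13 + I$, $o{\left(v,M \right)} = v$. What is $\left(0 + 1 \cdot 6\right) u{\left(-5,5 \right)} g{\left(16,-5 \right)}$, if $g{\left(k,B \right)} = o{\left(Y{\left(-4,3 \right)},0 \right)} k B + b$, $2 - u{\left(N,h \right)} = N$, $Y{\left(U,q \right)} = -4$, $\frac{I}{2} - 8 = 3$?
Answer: $13818$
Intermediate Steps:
$I = 22$ ($I = 16 + 2 \cdot 3 = 16 + 6 = 22$)
$u{\left(N,h \right)} = 2 - N$
$b = 9$ ($b = -13 + 22 = 9$)
$g{\left(k,B \right)} = 9 - 4 B k$ ($g{\left(k,B \right)} = - 4 k B + 9 = - 4 B k + 9 = 9 - 4 B k$)
$\left(0 + 1 \cdot 6\right) u{\left(-5,5 \right)} g{\left(16,-5 \right)} = \left(0 + 1 \cdot 6\right) \left(2 - -5\right) \left(9 - \left(-20\right) 16\right) = \left(0 + 6\right) \left(2 + 5\right) \left(9 + 320\right) = 6 \cdot 7 \cdot 329 = 42 \cdot 329 = 13818$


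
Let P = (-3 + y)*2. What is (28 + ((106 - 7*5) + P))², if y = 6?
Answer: 11025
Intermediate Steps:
P = 6 (P = (-3 + 6)*2 = 3*2 = 6)
(28 + ((106 - 7*5) + P))² = (28 + ((106 - 7*5) + 6))² = (28 + ((106 - 35) + 6))² = (28 + (71 + 6))² = (28 + 77)² = 105² = 11025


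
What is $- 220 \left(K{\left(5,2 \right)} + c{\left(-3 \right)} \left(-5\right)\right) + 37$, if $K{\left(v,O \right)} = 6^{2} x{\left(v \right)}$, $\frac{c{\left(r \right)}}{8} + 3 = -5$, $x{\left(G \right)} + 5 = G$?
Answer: $-70363$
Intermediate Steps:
$x{\left(G \right)} = -5 + G$
$c{\left(r \right)} = -64$ ($c{\left(r \right)} = -24 + 8 \left(-5\right) = -24 - 40 = -64$)
$K{\left(v,O \right)} = -180 + 36 v$ ($K{\left(v,O \right)} = 6^{2} \left(-5 + v\right) = 36 \left(-5 + v\right) = -180 + 36 v$)
$- 220 \left(K{\left(5,2 \right)} + c{\left(-3 \right)} \left(-5\right)\right) + 37 = - 220 \left(\left(-180 + 36 \cdot 5\right) - -320\right) + 37 = - 220 \left(\left(-180 + 180\right) + 320\right) + 37 = - 220 \left(0 + 320\right) + 37 = \left(-220\right) 320 + 37 = -70400 + 37 = -70363$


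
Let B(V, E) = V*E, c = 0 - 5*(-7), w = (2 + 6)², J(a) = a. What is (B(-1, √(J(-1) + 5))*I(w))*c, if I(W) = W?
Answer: -4480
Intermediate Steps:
w = 64 (w = 8² = 64)
c = 35 (c = 0 + 35 = 35)
B(V, E) = E*V
(B(-1, √(J(-1) + 5))*I(w))*c = ((√(-1 + 5)*(-1))*64)*35 = ((√4*(-1))*64)*35 = ((2*(-1))*64)*35 = -2*64*35 = -128*35 = -4480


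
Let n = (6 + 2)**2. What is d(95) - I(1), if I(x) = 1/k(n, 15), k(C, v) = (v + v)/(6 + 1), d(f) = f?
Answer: 2843/30 ≈ 94.767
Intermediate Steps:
n = 64 (n = 8**2 = 64)
k(C, v) = 2*v/7 (k(C, v) = (2*v)/7 = (2*v)*(1/7) = 2*v/7)
I(x) = 7/30 (I(x) = 1/((2/7)*15) = 1/(30/7) = 7/30)
d(95) - I(1) = 95 - 1*7/30 = 95 - 7/30 = 2843/30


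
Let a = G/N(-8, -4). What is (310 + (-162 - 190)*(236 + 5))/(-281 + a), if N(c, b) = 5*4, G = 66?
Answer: 845220/2777 ≈ 304.36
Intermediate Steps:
N(c, b) = 20
a = 33/10 (a = 66/20 = 66*(1/20) = 33/10 ≈ 3.3000)
(310 + (-162 - 190)*(236 + 5))/(-281 + a) = (310 + (-162 - 190)*(236 + 5))/(-281 + 33/10) = (310 - 352*241)/(-2777/10) = (310 - 84832)*(-10/2777) = -84522*(-10/2777) = 845220/2777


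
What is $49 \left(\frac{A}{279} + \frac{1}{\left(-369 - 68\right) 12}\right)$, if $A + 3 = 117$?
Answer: $\frac{1084419}{54188} \approx 20.012$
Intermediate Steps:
$A = 114$ ($A = -3 + 117 = 114$)
$49 \left(\frac{A}{279} + \frac{1}{\left(-369 - 68\right) 12}\right) = 49 \left(\frac{114}{279} + \frac{1}{\left(-369 - 68\right) 12}\right) = 49 \left(114 \cdot \frac{1}{279} + \frac{1}{-437} \cdot \frac{1}{12}\right) = 49 \left(\frac{38}{93} - \frac{1}{5244}\right) = 49 \cdot \frac{22131}{54188} = \frac{1084419}{54188}$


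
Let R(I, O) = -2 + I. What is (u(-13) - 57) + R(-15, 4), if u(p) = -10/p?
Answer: -952/13 ≈ -73.231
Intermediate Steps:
(u(-13) - 57) + R(-15, 4) = (-10/(-13) - 57) + (-2 - 15) = (-10*(-1/13) - 57) - 17 = (10/13 - 57) - 17 = -731/13 - 17 = -952/13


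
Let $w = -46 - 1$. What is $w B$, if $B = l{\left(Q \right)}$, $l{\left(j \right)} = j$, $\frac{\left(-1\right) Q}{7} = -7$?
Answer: $-2303$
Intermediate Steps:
$Q = 49$ ($Q = \left(-7\right) \left(-7\right) = 49$)
$w = -47$
$B = 49$
$w B = \left(-47\right) 49 = -2303$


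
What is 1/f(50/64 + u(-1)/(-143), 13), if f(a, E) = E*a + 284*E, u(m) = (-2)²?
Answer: 352/1303031 ≈ 0.00027014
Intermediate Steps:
u(m) = 4
f(a, E) = 284*E + E*a
1/f(50/64 + u(-1)/(-143), 13) = 1/(13*(284 + (50/64 + 4/(-143)))) = 1/(13*(284 + (50*(1/64) + 4*(-1/143)))) = 1/(13*(284 + (25/32 - 4/143))) = 1/(13*(284 + 3447/4576)) = 1/(13*(1303031/4576)) = 1/(1303031/352) = 352/1303031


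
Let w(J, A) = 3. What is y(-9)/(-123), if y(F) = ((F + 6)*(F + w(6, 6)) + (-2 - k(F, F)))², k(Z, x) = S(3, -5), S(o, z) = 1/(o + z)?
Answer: -363/164 ≈ -2.2134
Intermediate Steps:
k(Z, x) = -½ (k(Z, x) = 1/(3 - 5) = 1/(-2) = -½)
y(F) = (-3/2 + (3 + F)*(6 + F))² (y(F) = ((F + 6)*(F + 3) + (-2 - 1*(-½)))² = ((6 + F)*(3 + F) + (-2 + ½))² = ((3 + F)*(6 + F) - 3/2)² = (-3/2 + (3 + F)*(6 + F))²)
y(-9)/(-123) = ((33 + 2*(-9)² + 18*(-9))²/4)/(-123) = ((33 + 2*81 - 162)²/4)*(-1/123) = ((33 + 162 - 162)²/4)*(-1/123) = ((¼)*33²)*(-1/123) = ((¼)*1089)*(-1/123) = (1089/4)*(-1/123) = -363/164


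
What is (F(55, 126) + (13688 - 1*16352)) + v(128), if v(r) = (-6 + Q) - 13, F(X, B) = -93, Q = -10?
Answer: -2786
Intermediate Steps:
v(r) = -29 (v(r) = (-6 - 10) - 13 = -16 - 13 = -29)
(F(55, 126) + (13688 - 1*16352)) + v(128) = (-93 + (13688 - 1*16352)) - 29 = (-93 + (13688 - 16352)) - 29 = (-93 - 2664) - 29 = -2757 - 29 = -2786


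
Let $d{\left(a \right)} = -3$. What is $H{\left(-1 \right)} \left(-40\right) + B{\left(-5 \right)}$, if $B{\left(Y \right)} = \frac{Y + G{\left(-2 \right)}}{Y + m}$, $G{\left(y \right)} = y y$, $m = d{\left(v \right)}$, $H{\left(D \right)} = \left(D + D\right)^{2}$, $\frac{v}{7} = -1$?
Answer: $- \frac{1279}{8} \approx -159.88$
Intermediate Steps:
$v = -7$ ($v = 7 \left(-1\right) = -7$)
$H{\left(D \right)} = 4 D^{2}$ ($H{\left(D \right)} = \left(2 D\right)^{2} = 4 D^{2}$)
$m = -3$
$G{\left(y \right)} = y^{2}$
$B{\left(Y \right)} = \frac{4 + Y}{-3 + Y}$ ($B{\left(Y \right)} = \frac{Y + \left(-2\right)^{2}}{Y - 3} = \frac{Y + 4}{-3 + Y} = \frac{4 + Y}{-3 + Y}$)
$H{\left(-1 \right)} \left(-40\right) + B{\left(-5 \right)} = 4 \left(-1\right)^{2} \left(-40\right) + \frac{4 - 5}{-3 - 5} = 4 \cdot 1 \left(-40\right) + \frac{1}{-8} \left(-1\right) = 4 \left(-40\right) - - \frac{1}{8} = -160 + \frac{1}{8} = - \frac{1279}{8}$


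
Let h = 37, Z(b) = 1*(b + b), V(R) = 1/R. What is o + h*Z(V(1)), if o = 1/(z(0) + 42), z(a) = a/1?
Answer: 3109/42 ≈ 74.024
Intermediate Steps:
Z(b) = 2*b (Z(b) = 1*(2*b) = 2*b)
z(a) = a (z(a) = a*1 = a)
o = 1/42 (o = 1/(0 + 42) = 1/42 ≈ 0.023810)
o + h*Z(V(1)) = 1/42 + 37*(2/1) = 1/42 + 37*(2*1) = 1/42 + 37*2 = 1/42 + 74 = 3109/42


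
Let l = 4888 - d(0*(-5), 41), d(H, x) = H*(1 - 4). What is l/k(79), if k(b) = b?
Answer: 4888/79 ≈ 61.873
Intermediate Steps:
d(H, x) = -3*H (d(H, x) = H*(-3) = -3*H)
l = 4888 (l = 4888 - (-3)*0*(-5) = 4888 - (-3)*0 = 4888 - 1*0 = 4888 + 0 = 4888)
l/k(79) = 4888/79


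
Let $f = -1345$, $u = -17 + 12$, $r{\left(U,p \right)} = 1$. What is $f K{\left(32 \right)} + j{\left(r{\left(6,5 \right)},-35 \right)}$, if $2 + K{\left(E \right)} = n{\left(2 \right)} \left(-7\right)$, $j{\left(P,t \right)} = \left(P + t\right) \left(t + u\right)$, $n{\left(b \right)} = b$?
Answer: $22880$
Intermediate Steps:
$u = -5$
$j{\left(P,t \right)} = \left(-5 + t\right) \left(P + t\right)$ ($j{\left(P,t \right)} = \left(P + t\right) \left(t - 5\right) = \left(P + t\right) \left(-5 + t\right) = \left(-5 + t\right) \left(P + t\right)$)
$K{\left(E \right)} = -16$ ($K{\left(E \right)} = -2 + 2 \left(-7\right) = -2 - 14 = -16$)
$f K{\left(32 \right)} + j{\left(r{\left(6,5 \right)},-35 \right)} = \left(-1345\right) \left(-16\right) + \left(\left(-35\right)^{2} - 5 - -175 + 1 \left(-35\right)\right) = 21520 + \left(1225 - 5 + 175 - 35\right) = 21520 + 1360 = 22880$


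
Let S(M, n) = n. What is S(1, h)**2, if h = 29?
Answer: 841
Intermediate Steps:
S(1, h)**2 = 29**2 = 841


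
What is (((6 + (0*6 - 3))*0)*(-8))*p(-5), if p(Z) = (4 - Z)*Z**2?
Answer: 0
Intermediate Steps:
p(Z) = Z**2*(4 - Z)
(((6 + (0*6 - 3))*0)*(-8))*p(-5) = (((6 + (0*6 - 3))*0)*(-8))*((-5)**2*(4 - 1*(-5))) = (((6 + (0 - 3))*0)*(-8))*(25*(4 + 5)) = (((6 - 3)*0)*(-8))*(25*9) = ((3*0)*(-8))*225 = (0*(-8))*225 = 0*225 = 0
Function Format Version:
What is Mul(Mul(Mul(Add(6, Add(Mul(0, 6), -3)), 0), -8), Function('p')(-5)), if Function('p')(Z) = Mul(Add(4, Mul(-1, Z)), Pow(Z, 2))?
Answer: 0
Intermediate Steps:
Function('p')(Z) = Mul(Pow(Z, 2), Add(4, Mul(-1, Z)))
Mul(Mul(Mul(Add(6, Add(Mul(0, 6), -3)), 0), -8), Function('p')(-5)) = Mul(Mul(Mul(Add(6, Add(Mul(0, 6), -3)), 0), -8), Mul(Pow(-5, 2), Add(4, Mul(-1, -5)))) = Mul(Mul(Mul(Add(6, Add(0, -3)), 0), -8), Mul(25, Add(4, 5))) = Mul(Mul(Mul(Add(6, -3), 0), -8), Mul(25, 9)) = Mul(Mul(Mul(3, 0), -8), 225) = Mul(Mul(0, -8), 225) = Mul(0, 225) = 0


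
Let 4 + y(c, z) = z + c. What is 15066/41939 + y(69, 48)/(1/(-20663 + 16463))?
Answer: -19904234334/41939 ≈ -4.7460e+5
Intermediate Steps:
y(c, z) = -4 + c + z (y(c, z) = -4 + (z + c) = -4 + (c + z) = -4 + c + z)
15066/41939 + y(69, 48)/(1/(-20663 + 16463)) = 15066/41939 + (-4 + 69 + 48)/(1/(-20663 + 16463)) = 15066*(1/41939) + 113/(1/(-4200)) = 15066/41939 + 113/(-1/4200) = 15066/41939 + 113*(-4200) = 15066/41939 - 474600 = -19904234334/41939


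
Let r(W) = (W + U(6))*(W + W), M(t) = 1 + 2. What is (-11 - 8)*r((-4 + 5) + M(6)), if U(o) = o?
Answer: -1520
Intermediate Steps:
M(t) = 3
r(W) = 2*W*(6 + W) (r(W) = (W + 6)*(W + W) = (6 + W)*(2*W) = 2*W*(6 + W))
(-11 - 8)*r((-4 + 5) + M(6)) = (-11 - 8)*(2*((-4 + 5) + 3)*(6 + ((-4 + 5) + 3))) = -38*(1 + 3)*(6 + (1 + 3)) = -38*4*(6 + 4) = -38*4*10 = -19*80 = -1520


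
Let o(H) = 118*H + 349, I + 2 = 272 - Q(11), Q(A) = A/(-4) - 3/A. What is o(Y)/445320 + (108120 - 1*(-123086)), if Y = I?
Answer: 50336336593/217712 ≈ 2.3121e+5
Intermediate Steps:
Q(A) = -3/A - A/4 (Q(A) = A*(-¼) - 3/A = -A/4 - 3/A = -3/A - A/4)
I = 12013/44 (I = -2 + (272 - (-3/11 - ¼*11)) = -2 + (272 - (-3*1/11 - 11/4)) = -2 + (272 - (-3/11 - 11/4)) = -2 + (272 - 1*(-133/44)) = -2 + (272 + 133/44) = -2 + 12101/44 = 12013/44 ≈ 273.02)
Y = 12013/44 ≈ 273.02
o(H) = 349 + 118*H
o(Y)/445320 + (108120 - 1*(-123086)) = (349 + 118*(12013/44))/445320 + (108120 - 1*(-123086)) = (349 + 708767/22)*(1/445320) + (108120 + 123086) = (716445/22)*(1/445320) + 231206 = 15921/217712 + 231206 = 50336336593/217712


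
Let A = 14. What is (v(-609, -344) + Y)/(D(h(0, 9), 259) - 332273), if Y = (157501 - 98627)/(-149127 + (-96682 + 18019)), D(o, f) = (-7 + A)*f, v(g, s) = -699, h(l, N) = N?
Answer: 39821021/18818870850 ≈ 0.0021160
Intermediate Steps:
D(o, f) = 7*f (D(o, f) = (-7 + 14)*f = 7*f)
Y = -29437/113895 (Y = 58874/(-149127 - 78663) = 58874/(-227790) = 58874*(-1/227790) = -29437/113895 ≈ -0.25846)
(v(-609, -344) + Y)/(D(h(0, 9), 259) - 332273) = (-699 - 29437/113895)/(7*259 - 332273) = -79642042/(113895*(1813 - 332273)) = -79642042/113895/(-330460) = -79642042/113895*(-1/330460) = 39821021/18818870850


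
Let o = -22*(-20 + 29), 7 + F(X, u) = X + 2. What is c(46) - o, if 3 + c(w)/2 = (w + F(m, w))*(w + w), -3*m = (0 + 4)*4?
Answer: 20264/3 ≈ 6754.7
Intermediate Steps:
m = -16/3 (m = -(0 + 4)*4/3 = -4*4/3 = -⅓*16 = -16/3 ≈ -5.3333)
F(X, u) = -5 + X (F(X, u) = -7 + (X + 2) = -7 + (2 + X) = -5 + X)
o = -198 (o = -22*9 = -198)
c(w) = -6 + 4*w*(-31/3 + w) (c(w) = -6 + 2*((w + (-5 - 16/3))*(w + w)) = -6 + 2*((w - 31/3)*(2*w)) = -6 + 2*((-31/3 + w)*(2*w)) = -6 + 2*(2*w*(-31/3 + w)) = -6 + 4*w*(-31/3 + w))
c(46) - o = (-6 + 4*46² - 124/3*46) - 1*(-198) = (-6 + 4*2116 - 5704/3) + 198 = (-6 + 8464 - 5704/3) + 198 = 19670/3 + 198 = 20264/3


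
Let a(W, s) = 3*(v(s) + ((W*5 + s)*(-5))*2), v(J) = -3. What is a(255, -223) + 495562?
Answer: 463993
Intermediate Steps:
a(W, s) = -9 - 150*W - 30*s (a(W, s) = 3*(-3 + ((W*5 + s)*(-5))*2) = 3*(-3 + ((5*W + s)*(-5))*2) = 3*(-3 + ((s + 5*W)*(-5))*2) = 3*(-3 + (-25*W - 5*s)*2) = 3*(-3 + (-50*W - 10*s)) = 3*(-3 - 50*W - 10*s) = -9 - 150*W - 30*s)
a(255, -223) + 495562 = (-9 - 150*255 - 30*(-223)) + 495562 = (-9 - 38250 + 6690) + 495562 = -31569 + 495562 = 463993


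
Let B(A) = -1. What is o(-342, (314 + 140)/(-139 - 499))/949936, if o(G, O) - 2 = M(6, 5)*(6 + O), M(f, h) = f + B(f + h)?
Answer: 9073/303029584 ≈ 2.9941e-5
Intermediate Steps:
M(f, h) = -1 + f (M(f, h) = f - 1 = -1 + f)
o(G, O) = 32 + 5*O (o(G, O) = 2 + (-1 + 6)*(6 + O) = 2 + 5*(6 + O) = 2 + (30 + 5*O) = 32 + 5*O)
o(-342, (314 + 140)/(-139 - 499))/949936 = (32 + 5*((314 + 140)/(-139 - 499)))/949936 = (32 + 5*(454/(-638)))*(1/949936) = (32 + 5*(454*(-1/638)))*(1/949936) = (32 + 5*(-227/319))*(1/949936) = (32 - 1135/319)*(1/949936) = (9073/319)*(1/949936) = 9073/303029584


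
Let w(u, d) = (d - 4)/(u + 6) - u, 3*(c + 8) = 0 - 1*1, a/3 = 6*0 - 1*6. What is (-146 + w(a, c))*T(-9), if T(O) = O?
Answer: 4571/4 ≈ 1142.8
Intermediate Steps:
a = -18 (a = 3*(6*0 - 1*6) = 3*(0 - 6) = 3*(-6) = -18)
c = -25/3 (c = -8 + (0 - 1*1)/3 = -8 + (0 - 1)/3 = -8 + (1/3)*(-1) = -8 - 1/3 = -25/3 ≈ -8.3333)
w(u, d) = -u + (-4 + d)/(6 + u) (w(u, d) = (-4 + d)/(6 + u) - u = -u + (-4 + d)/(6 + u))
(-146 + w(a, c))*T(-9) = (-146 + (-4 - 25/3 - 1*(-18)**2 - 6*(-18))/(6 - 18))*(-9) = (-146 + (-4 - 25/3 - 1*324 + 108)/(-12))*(-9) = (-146 - (-4 - 25/3 - 324 + 108)/12)*(-9) = (-146 - 1/12*(-685/3))*(-9) = (-146 + 685/36)*(-9) = -4571/36*(-9) = 4571/4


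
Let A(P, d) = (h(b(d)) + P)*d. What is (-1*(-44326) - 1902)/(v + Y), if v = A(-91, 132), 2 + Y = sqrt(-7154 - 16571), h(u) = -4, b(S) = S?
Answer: -532081808/157325489 - 212120*I*sqrt(949)/157325489 ≈ -3.382 - 0.041535*I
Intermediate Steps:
Y = -2 + 5*I*sqrt(949) (Y = -2 + sqrt(-7154 - 16571) = -2 + sqrt(-23725) = -2 + 5*I*sqrt(949) ≈ -2.0 + 154.03*I)
A(P, d) = d*(-4 + P) (A(P, d) = (-4 + P)*d = d*(-4 + P))
v = -12540 (v = 132*(-4 - 91) = 132*(-95) = -12540)
(-1*(-44326) - 1902)/(v + Y) = (-1*(-44326) - 1902)/(-12540 + (-2 + 5*I*sqrt(949))) = (44326 - 1902)/(-12542 + 5*I*sqrt(949)) = 42424/(-12542 + 5*I*sqrt(949))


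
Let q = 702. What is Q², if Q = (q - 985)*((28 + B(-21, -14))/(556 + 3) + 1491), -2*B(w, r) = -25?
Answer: 222563514467706129/1249924 ≈ 1.7806e+11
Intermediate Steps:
B(w, r) = 25/2 (B(w, r) = -½*(-25) = 25/2)
Q = -471766377/1118 (Q = (702 - 985)*((28 + 25/2)/(556 + 3) + 1491) = -283*((81/2)/559 + 1491) = -283*((81/2)*(1/559) + 1491) = -283*(81/1118 + 1491) = -283*1667019/1118 = -471766377/1118 ≈ -4.2197e+5)
Q² = (-471766377/1118)² = 222563514467706129/1249924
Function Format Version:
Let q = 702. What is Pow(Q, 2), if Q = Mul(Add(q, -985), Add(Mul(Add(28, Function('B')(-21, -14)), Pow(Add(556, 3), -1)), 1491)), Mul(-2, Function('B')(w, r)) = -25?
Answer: Rational(222563514467706129, 1249924) ≈ 1.7806e+11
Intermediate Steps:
Function('B')(w, r) = Rational(25, 2) (Function('B')(w, r) = Mul(Rational(-1, 2), -25) = Rational(25, 2))
Q = Rational(-471766377, 1118) (Q = Mul(Add(702, -985), Add(Mul(Add(28, Rational(25, 2)), Pow(Add(556, 3), -1)), 1491)) = Mul(-283, Add(Mul(Rational(81, 2), Pow(559, -1)), 1491)) = Mul(-283, Add(Mul(Rational(81, 2), Rational(1, 559)), 1491)) = Mul(-283, Add(Rational(81, 1118), 1491)) = Mul(-283, Rational(1667019, 1118)) = Rational(-471766377, 1118) ≈ -4.2197e+5)
Pow(Q, 2) = Pow(Rational(-471766377, 1118), 2) = Rational(222563514467706129, 1249924)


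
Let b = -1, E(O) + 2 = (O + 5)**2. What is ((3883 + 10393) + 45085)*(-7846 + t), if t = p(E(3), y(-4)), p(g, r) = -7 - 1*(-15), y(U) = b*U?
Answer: -465271518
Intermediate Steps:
E(O) = -2 + (5 + O)**2 (E(O) = -2 + (O + 5)**2 = -2 + (5 + O)**2)
y(U) = -U
p(g, r) = 8 (p(g, r) = -7 + 15 = 8)
t = 8
((3883 + 10393) + 45085)*(-7846 + t) = ((3883 + 10393) + 45085)*(-7846 + 8) = (14276 + 45085)*(-7838) = 59361*(-7838) = -465271518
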